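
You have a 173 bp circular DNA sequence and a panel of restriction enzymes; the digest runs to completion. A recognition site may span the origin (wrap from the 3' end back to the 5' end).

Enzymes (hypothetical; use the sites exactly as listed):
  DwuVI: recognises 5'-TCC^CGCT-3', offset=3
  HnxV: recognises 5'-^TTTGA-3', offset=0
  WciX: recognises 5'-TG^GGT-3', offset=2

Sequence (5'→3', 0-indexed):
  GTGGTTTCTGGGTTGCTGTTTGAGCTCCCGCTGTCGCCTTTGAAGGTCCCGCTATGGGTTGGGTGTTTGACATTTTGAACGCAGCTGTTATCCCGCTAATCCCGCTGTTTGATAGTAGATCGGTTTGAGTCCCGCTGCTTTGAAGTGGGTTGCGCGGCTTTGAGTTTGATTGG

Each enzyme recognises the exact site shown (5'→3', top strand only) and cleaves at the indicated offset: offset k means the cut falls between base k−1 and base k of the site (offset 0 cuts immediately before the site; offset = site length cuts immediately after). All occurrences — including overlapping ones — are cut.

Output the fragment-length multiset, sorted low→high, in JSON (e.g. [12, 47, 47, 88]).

[4,5,5,6,6,7,8,8,8,9,9,9,10,10,11,11,11,16,20]

Per-enzyme occurrences:
  DwuVI (TCCCGCT, off=3): starts [25, 46, 90, 99, 129] → cuts [28, 49, 93, 102, 132]
  HnxV (TTTGA, off=0): starts [18, 38, 65, 73, 107, 123, 138, 158, 164] → cuts [18, 38, 65, 73, 107, 123, 138, 158, 164]
  WciX (TGGGT, off=2): starts [8, 54, 59, 145, 170] → cuts [10, 56, 61, 147, 172]

All cut coordinates (distinct, sorted): [10, 18, 28, 38, 49, 56, 61, 65, 73, 93, 102, 107, 123, 132, 138, 147, 158, 164, 172]

Fragment lengths:
  10→18: 8 bp
  18→28: 10 bp
  28→38: 10 bp
  38→49: 11 bp
  49→56: 7 bp
  56→61: 5 bp
  61→65: 4 bp
  65→73: 8 bp
  73→93: 20 bp
  93→102: 9 bp
  102→107: 5 bp
  107→123: 16 bp
  123→132: 9 bp
  132→138: 6 bp
  138→147: 9 bp
  147→158: 11 bp
  158→164: 6 bp
  164→172: 8 bp
  172→10 (wrap): 173-172+10 = 11 bp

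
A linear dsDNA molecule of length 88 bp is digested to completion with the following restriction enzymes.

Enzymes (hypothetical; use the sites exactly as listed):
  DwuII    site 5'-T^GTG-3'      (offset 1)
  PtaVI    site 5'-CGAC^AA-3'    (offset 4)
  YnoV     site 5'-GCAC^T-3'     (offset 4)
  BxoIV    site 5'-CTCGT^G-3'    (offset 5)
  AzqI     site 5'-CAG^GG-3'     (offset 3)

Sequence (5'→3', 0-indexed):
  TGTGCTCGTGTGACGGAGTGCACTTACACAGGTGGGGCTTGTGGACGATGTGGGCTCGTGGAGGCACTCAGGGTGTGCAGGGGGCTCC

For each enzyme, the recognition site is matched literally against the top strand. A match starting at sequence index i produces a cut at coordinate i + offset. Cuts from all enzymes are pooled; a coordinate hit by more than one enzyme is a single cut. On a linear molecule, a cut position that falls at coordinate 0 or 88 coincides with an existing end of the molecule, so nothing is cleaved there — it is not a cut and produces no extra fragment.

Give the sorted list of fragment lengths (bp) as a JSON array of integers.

Site scan:
  DwuII (TGTG, off=1): starts [0, 8, 39, 48, 73] → cuts [1, 9, 40, 49, 74]
  PtaVI (CGACAA, off=4): no sites
  YnoV (GCACT, off=4): starts [19, 63] → cuts [23, 67]
  BxoIV (CTCGTG, off=5): starts [4, 54] → cuts [9, 59]
  AzqI (CAGGG, off=3): starts [68, 77] → cuts [71, 80]

Pooled cuts: [1, 9, 23, 40, 49, 59, 67, 71, 74, 80]

Fragments:
  [0,1): 1 bp
  [1,9): 8 bp
  [9,23): 14 bp
  [23,40): 17 bp
  [40,49): 9 bp
  [49,59): 10 bp
  [59,67): 8 bp
  [67,71): 4 bp
  [71,74): 3 bp
  [74,80): 6 bp
  [80,88): 8 bp

[1,3,4,6,8,8,8,9,10,14,17]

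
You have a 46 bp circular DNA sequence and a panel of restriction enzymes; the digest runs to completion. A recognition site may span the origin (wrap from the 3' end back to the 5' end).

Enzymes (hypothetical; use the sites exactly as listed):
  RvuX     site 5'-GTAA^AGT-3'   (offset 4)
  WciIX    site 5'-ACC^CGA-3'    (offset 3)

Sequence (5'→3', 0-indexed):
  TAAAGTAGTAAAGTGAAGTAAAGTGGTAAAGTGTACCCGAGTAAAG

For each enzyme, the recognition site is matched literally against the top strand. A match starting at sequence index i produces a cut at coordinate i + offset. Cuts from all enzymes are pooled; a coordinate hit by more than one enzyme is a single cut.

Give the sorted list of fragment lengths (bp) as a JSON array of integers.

Per-enzyme occurrences:
  RvuX GTAAAGT/4: at [7, 17, 25, 40, 45] ⇒ [3, 11, 21, 29, 44]
  WciIX ACCCGA/3: at [34] ⇒ [37]

All cut coordinates (distinct, sorted): [3, 11, 21, 29, 37, 44]

Fragments:
  3→11: 8 bp
  11→21: 10 bp
  21→29: 8 bp
  29→37: 8 bp
  37→44: 7 bp
  44→3 (wrap): 46-44+3 = 5 bp

[5,7,8,8,8,10]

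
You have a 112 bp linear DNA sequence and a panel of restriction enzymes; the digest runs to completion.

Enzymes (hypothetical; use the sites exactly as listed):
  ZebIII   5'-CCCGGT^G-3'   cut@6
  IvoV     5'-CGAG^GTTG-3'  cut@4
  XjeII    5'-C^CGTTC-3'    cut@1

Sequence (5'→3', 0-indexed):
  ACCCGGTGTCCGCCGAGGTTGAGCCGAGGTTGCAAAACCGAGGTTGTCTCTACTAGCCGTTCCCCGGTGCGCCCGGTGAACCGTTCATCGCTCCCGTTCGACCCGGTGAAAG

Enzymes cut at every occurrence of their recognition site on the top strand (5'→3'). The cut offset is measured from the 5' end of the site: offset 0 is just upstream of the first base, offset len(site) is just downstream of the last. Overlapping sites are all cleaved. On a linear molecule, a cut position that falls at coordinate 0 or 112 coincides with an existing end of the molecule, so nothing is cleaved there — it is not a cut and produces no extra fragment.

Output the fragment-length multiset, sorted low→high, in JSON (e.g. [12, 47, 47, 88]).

Scan for sites:
  ZebIII (CCCGGTG, off=6): starts [1, 62, 71, 101] → cuts [7, 68, 77, 107]
  IvoV (CGAGGTTG, off=4): starts [13, 24, 38] → cuts [17, 28, 42]
  XjeII (CCGTTC, off=1): starts [56, 80, 93] → cuts [57, 81, 94]

Pooled cuts: [7, 17, 28, 42, 57, 68, 77, 81, 94, 107]

Fragment lengths:
  [0,7): 7 bp
  [7,17): 10 bp
  [17,28): 11 bp
  [28,42): 14 bp
  [42,57): 15 bp
  [57,68): 11 bp
  [68,77): 9 bp
  [77,81): 4 bp
  [81,94): 13 bp
  [94,107): 13 bp
  [107,112): 5 bp

[4,5,7,9,10,11,11,13,13,14,15]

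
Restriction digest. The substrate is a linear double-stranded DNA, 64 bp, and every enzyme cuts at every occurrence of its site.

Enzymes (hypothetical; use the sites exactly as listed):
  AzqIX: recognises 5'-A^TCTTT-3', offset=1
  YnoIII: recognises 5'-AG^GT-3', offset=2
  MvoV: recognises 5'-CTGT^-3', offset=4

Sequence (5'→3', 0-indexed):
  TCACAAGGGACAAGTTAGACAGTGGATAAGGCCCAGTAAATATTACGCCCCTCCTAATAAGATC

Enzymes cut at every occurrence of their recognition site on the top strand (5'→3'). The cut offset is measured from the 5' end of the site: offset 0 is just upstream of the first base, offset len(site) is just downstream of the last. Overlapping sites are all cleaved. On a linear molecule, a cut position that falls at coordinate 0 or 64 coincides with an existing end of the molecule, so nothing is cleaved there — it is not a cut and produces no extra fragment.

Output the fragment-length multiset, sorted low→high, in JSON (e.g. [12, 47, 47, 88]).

Per-enzyme occurrences:
  AzqIX (ATCTTT, off=1): no sites
  YnoIII (AGGT, off=2): no sites
  MvoV (CTGT, off=4): no sites

Pooled cuts: ∅

Fragments:
  no cuts → one linear fragment of 64 bp

[64]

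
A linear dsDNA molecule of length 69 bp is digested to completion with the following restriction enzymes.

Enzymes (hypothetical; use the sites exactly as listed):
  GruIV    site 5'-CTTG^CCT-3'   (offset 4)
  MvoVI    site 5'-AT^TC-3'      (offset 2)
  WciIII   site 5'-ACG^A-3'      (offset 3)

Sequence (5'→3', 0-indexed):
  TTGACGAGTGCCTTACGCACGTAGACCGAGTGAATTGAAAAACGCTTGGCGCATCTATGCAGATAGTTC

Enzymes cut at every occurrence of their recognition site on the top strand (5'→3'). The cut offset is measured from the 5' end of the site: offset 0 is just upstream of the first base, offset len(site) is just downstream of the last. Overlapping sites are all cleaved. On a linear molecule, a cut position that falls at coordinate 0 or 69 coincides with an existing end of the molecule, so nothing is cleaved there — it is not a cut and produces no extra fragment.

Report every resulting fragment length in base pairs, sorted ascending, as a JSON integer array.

Site scan:
  GruIV (CTTGCCT, off=4): no sites
  MvoVI (ATTC, off=2): no sites
  WciIII (ACGA, off=3): starts [3] → cuts [6]

All cut coordinates (distinct, sorted): [6]

Fragment lengths:
  [0,6): 6 bp
  [6,69): 63 bp

[6,63]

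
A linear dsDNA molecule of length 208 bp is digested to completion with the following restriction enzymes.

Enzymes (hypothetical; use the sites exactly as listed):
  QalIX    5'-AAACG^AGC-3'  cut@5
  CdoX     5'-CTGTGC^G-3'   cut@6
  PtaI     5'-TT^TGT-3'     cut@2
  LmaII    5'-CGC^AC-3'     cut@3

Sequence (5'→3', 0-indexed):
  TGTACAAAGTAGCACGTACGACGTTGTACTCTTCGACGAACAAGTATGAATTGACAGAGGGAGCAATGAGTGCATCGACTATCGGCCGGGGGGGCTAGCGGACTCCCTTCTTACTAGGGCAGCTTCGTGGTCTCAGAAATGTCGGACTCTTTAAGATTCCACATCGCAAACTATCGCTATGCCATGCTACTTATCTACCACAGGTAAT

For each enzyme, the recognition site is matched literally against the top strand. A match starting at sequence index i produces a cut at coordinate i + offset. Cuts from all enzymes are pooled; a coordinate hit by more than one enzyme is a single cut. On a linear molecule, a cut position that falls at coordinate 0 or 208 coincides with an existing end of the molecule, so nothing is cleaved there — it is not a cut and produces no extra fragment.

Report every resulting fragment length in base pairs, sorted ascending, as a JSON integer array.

Per-enzyme occurrences:
  QalIX (AAACGAGC, off=5): no sites
  CdoX (CTGTGCG, off=6): no sites
  PtaI (TTTGT, off=2): no sites
  LmaII (CGCAC, off=3): no sites

All cut coordinates (distinct, sorted): ∅

Fragment lengths:
  no cuts → one linear fragment of 208 bp

[208]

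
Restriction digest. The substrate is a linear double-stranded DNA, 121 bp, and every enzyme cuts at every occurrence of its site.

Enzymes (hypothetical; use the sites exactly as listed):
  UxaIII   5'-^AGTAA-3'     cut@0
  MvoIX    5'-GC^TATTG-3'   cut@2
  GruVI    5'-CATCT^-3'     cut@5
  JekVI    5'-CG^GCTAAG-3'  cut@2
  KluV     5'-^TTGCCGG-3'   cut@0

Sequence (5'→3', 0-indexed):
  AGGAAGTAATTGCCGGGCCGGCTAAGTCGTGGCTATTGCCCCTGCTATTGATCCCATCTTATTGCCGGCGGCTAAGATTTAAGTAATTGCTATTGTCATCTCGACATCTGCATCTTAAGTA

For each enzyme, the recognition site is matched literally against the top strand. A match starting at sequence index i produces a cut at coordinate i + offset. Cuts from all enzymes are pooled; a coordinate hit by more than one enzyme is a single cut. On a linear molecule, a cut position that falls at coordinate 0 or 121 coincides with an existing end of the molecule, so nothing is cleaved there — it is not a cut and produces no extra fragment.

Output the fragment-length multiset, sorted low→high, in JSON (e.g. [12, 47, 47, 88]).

[2,4,5,6,6,8,9,9,11,11,11,12,13,14]

Per-enzyme occurrences:
  UxaIII (AGTAA, off=0): starts [4, 81] → cuts [4, 81]
  MvoIX (GCTATTG, off=2): starts [31, 43, 88] → cuts [33, 45, 90]
  GruVI (CATCT, off=5): starts [54, 96, 104, 110] → cuts [59, 101, 109, 115]
  JekVI (CGGCTAAG, off=2): starts [18, 68] → cuts [20, 70]
  KluV (TTGCCGG, off=0): starts [9, 61] → cuts [9, 61]

All cut coordinates (distinct, sorted): [4, 9, 20, 33, 45, 59, 61, 70, 81, 90, 101, 109, 115]

Fragment lengths:
  [0,4): 4 bp
  [4,9): 5 bp
  [9,20): 11 bp
  [20,33): 13 bp
  [33,45): 12 bp
  [45,59): 14 bp
  [59,61): 2 bp
  [61,70): 9 bp
  [70,81): 11 bp
  [81,90): 9 bp
  [90,101): 11 bp
  [101,109): 8 bp
  [109,115): 6 bp
  [115,121): 6 bp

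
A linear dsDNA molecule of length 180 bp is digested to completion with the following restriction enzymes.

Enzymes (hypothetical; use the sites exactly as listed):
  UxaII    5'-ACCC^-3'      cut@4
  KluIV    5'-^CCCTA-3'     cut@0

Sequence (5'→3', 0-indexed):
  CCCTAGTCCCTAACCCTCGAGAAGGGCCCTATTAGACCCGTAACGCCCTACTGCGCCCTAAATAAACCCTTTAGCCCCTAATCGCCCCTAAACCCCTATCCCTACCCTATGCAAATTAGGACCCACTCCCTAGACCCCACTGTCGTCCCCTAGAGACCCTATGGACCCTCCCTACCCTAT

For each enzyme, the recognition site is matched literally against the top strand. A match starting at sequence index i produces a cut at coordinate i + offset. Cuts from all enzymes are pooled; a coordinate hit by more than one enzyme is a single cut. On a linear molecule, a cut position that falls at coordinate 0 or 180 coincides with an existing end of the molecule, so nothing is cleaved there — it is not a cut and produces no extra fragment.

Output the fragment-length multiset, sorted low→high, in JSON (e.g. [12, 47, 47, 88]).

Per-enzyme occurrences:
  UxaII (ACCC, off=4): starts [12, 35, 65, 91, 103, 120, 133, 155, 164, 173] → cuts [16, 39, 69, 95, 107, 124, 137, 159, 168, 177]
  KluIV (CCCTA, off=0): starts [0, 7, 26, 45, 55, 75, 85, 93, 99, 104, 127, 147, 156, 169, 174] → cuts [7, 26, 45, 55, 75, 85, 93, 99, 104, 127, 147, 156, 169, 174] (position 0 is a terminus of the linear molecule — no cut)

All cut coordinates (distinct, sorted): [7, 16, 26, 39, 45, 55, 69, 75, 85, 93, 95, 99, 104, 107, 124, 127, 137, 147, 156, 159, 168, 169, 174, 177]

Fragment lengths:
  [0,7): 7 bp
  [7,16): 9 bp
  [16,26): 10 bp
  [26,39): 13 bp
  [39,45): 6 bp
  [45,55): 10 bp
  [55,69): 14 bp
  [69,75): 6 bp
  [75,85): 10 bp
  [85,93): 8 bp
  [93,95): 2 bp
  [95,99): 4 bp
  [99,104): 5 bp
  [104,107): 3 bp
  [107,124): 17 bp
  [124,127): 3 bp
  [127,137): 10 bp
  [137,147): 10 bp
  [147,156): 9 bp
  [156,159): 3 bp
  [159,168): 9 bp
  [168,169): 1 bp
  [169,174): 5 bp
  [174,177): 3 bp
  [177,180): 3 bp

[1,2,3,3,3,3,3,4,5,5,6,6,7,8,9,9,9,10,10,10,10,10,13,14,17]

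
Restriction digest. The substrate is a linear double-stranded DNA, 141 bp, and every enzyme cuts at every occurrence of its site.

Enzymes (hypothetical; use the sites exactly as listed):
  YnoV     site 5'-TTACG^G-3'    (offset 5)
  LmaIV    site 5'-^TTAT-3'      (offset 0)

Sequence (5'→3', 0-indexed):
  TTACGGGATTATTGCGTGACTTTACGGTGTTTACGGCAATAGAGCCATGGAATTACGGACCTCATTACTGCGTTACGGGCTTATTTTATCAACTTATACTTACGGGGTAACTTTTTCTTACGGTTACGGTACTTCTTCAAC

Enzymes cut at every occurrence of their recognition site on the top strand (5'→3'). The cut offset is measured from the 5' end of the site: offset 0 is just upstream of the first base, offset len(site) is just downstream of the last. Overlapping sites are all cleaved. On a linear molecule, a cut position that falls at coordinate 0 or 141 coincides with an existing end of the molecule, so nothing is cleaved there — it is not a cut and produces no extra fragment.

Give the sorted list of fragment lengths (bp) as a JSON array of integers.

Scan for sites:
  YnoV (TTACGG, off=5): starts [0, 21, 30, 52, 72, 99, 117, 123] → cuts [5, 26, 35, 57, 77, 104, 122, 128]
  LmaIV (TTAT, off=0): starts [8, 80, 85, 93] → cuts [8, 80, 85, 93]

Pooled cuts: [5, 8, 26, 35, 57, 77, 80, 85, 93, 104, 122, 128]

Fragments:
  [0,5): 5 bp
  [5,8): 3 bp
  [8,26): 18 bp
  [26,35): 9 bp
  [35,57): 22 bp
  [57,77): 20 bp
  [77,80): 3 bp
  [80,85): 5 bp
  [85,93): 8 bp
  [93,104): 11 bp
  [104,122): 18 bp
  [122,128): 6 bp
  [128,141): 13 bp

[3,3,5,5,6,8,9,11,13,18,18,20,22]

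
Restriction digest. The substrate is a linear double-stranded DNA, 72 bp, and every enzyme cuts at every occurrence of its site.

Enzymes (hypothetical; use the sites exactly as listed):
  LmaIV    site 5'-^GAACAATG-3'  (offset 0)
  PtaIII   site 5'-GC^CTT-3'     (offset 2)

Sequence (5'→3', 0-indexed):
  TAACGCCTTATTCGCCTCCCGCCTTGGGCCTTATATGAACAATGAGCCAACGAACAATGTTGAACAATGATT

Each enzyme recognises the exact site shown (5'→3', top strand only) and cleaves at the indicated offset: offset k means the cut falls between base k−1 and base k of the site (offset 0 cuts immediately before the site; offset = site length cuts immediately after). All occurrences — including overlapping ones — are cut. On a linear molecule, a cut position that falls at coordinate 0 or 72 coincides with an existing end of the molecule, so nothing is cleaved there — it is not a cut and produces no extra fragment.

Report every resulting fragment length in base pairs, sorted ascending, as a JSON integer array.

[6,7,7,10,11,15,16]

Site scan:
  LmaIV (GAACAATG, off=0): starts [36, 51, 61] → cuts [36, 51, 61]
  PtaIII (GCCTT, off=2): starts [4, 20, 27] → cuts [6, 22, 29]

Pooled cuts: [6, 22, 29, 36, 51, 61]

Fragment lengths:
  [0,6): 6 bp
  [6,22): 16 bp
  [22,29): 7 bp
  [29,36): 7 bp
  [36,51): 15 bp
  [51,61): 10 bp
  [61,72): 11 bp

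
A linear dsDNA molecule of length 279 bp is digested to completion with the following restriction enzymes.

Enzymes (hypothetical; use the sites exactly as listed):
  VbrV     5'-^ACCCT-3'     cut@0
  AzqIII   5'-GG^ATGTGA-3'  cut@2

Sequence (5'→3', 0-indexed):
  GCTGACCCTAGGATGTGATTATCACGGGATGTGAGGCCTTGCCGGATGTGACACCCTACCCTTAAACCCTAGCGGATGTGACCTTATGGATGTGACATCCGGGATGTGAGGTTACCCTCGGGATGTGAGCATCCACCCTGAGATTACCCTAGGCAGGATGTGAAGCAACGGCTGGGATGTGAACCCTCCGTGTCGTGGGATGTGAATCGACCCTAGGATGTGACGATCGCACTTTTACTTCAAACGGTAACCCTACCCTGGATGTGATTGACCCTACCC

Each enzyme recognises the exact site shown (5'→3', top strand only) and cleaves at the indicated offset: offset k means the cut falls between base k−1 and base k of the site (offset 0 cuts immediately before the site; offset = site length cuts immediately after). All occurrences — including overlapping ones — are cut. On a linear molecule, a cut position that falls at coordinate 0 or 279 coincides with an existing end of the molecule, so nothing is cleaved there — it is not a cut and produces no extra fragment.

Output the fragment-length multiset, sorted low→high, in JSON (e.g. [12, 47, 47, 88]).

Scan for sites:
  VbrV ACCCT/0: at [4, 52, 57, 65, 113, 134, 145, 182, 209, 249, 254, 270] ⇒ [4, 52, 57, 65, 113, 134, 145, 182, 209, 249, 254, 270]
  AzqIII GGATGTGA/2: at [10, 26, 43, 73, 87, 101, 120, 155, 174, 197, 215, 259] ⇒ [12, 28, 45, 75, 89, 103, 122, 157, 176, 199, 217, 261]

Pooled cuts: [4, 12, 28, 45, 52, 57, 65, 75, 89, 103, 113, 122, 134, 145, 157, 176, 182, 199, 209, 217, 249, 254, 261, 270]

Fragments:
  [0,4): 4 bp
  [4,12): 8 bp
  [12,28): 16 bp
  [28,45): 17 bp
  [45,52): 7 bp
  [52,57): 5 bp
  [57,65): 8 bp
  [65,75): 10 bp
  [75,89): 14 bp
  [89,103): 14 bp
  [103,113): 10 bp
  [113,122): 9 bp
  [122,134): 12 bp
  [134,145): 11 bp
  [145,157): 12 bp
  [157,176): 19 bp
  [176,182): 6 bp
  [182,199): 17 bp
  [199,209): 10 bp
  [209,217): 8 bp
  [217,249): 32 bp
  [249,254): 5 bp
  [254,261): 7 bp
  [261,270): 9 bp
  [270,279): 9 bp

[4,5,5,6,7,7,8,8,8,9,9,9,10,10,10,11,12,12,14,14,16,17,17,19,32]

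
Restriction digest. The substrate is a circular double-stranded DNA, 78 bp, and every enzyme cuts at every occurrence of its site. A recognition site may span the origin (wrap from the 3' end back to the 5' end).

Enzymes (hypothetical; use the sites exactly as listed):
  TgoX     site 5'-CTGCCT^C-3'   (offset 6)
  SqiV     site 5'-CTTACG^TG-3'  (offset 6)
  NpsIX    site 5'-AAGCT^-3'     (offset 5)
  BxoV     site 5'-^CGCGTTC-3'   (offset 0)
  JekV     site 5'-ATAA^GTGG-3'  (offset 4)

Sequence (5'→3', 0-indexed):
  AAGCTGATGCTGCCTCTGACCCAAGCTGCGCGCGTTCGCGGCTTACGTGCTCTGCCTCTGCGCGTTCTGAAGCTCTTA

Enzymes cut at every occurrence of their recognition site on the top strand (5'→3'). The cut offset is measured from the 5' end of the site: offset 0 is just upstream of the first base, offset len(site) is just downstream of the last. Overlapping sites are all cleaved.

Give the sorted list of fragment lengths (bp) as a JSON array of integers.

Site scan:
  TgoX CTGCCTC/6: at [9, 51] ⇒ [15, 57]
  SqiV CTTACGTG/6: at [41] ⇒ [47]
  NpsIX AAGCT/5: at [0, 22, 69] ⇒ [5, 27, 74]
  BxoV CGCGTTC/0: at [30, 60] ⇒ [30, 60]
  JekV (ATAAGTGG, off=4): no sites

All cut coordinates (distinct, sorted): [5, 15, 27, 30, 47, 57, 60, 74]

Fragments:
  5→15: 10 bp
  15→27: 12 bp
  27→30: 3 bp
  30→47: 17 bp
  47→57: 10 bp
  57→60: 3 bp
  60→74: 14 bp
  74→5 (wrap): 78-74+5 = 9 bp

[3,3,9,10,10,12,14,17]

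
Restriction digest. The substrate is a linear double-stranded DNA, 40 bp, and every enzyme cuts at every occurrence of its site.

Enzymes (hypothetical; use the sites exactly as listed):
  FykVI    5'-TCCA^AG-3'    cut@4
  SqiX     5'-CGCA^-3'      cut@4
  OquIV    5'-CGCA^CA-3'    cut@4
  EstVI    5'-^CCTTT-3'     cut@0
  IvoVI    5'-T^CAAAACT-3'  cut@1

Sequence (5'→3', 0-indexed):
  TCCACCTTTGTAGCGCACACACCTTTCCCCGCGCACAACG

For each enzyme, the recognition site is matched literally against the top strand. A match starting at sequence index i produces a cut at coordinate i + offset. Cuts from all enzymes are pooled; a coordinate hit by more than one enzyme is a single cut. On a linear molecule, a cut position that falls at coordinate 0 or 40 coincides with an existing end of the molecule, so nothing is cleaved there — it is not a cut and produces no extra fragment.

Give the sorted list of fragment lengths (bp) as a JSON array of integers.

[4,4,5,13,14]

Per-enzyme occurrences:
  FykVI (TCCAAG, off=4): no sites
  SqiX (CGCA, off=4): starts [13, 31] → cuts [17, 35]
  OquIV (CGCACA, off=4): starts [13, 31] → cuts [17, 35]
  EstVI (CCTTT, off=0): starts [4, 21] → cuts [4, 21]
  IvoVI (TCAAAACT, off=1): no sites

Pooled cuts: [4, 17, 21, 35]

Fragments:
  [0,4): 4 bp
  [4,17): 13 bp
  [17,21): 4 bp
  [21,35): 14 bp
  [35,40): 5 bp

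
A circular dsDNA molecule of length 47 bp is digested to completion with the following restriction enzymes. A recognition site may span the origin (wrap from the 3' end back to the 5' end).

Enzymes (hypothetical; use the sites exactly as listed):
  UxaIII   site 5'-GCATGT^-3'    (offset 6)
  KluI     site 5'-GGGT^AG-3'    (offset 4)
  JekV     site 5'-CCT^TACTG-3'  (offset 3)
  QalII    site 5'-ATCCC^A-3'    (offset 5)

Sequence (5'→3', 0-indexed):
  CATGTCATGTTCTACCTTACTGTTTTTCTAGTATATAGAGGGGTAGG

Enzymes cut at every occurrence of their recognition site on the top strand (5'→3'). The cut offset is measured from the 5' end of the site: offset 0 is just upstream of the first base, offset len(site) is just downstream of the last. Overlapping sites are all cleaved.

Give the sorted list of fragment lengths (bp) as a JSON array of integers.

Scan for sites:
  UxaIII (GCATGT, off=6): starts [46] → cuts [5]
  KluI (GGGTAG, off=4): starts [40] → cuts [44]
  JekV (CCTTACTG, off=3): starts [14] → cuts [17]
  QalII (ATCCCA, off=5): no sites

All cut coordinates (distinct, sorted): [5, 17, 44]

Fragment lengths:
  5→17: 12 bp
  17→44: 27 bp
  44→5 (wrap): 47-44+5 = 8 bp

[8,12,27]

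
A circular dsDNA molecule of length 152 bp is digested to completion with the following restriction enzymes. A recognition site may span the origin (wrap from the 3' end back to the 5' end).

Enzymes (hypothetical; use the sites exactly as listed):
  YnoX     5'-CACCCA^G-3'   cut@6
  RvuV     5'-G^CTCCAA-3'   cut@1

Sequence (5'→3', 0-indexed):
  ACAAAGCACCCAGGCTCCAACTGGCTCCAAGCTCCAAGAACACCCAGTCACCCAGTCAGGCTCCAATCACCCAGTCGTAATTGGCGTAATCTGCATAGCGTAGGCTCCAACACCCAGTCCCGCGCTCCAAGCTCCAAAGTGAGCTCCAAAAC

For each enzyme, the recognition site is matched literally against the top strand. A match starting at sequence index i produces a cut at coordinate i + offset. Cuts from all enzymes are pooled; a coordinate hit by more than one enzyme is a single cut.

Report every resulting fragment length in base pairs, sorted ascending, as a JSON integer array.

Per-enzyme occurrences:
  YnoX CACCCAG/6: at [6, 40, 48, 67, 110] ⇒ [12, 46, 54, 73, 116]
  RvuV GCTCCAA/1: at [13, 23, 30, 59, 103, 123, 130, 142] ⇒ [14, 24, 31, 60, 104, 124, 131, 143]

All cut coordinates (distinct, sorted): [12, 14, 24, 31, 46, 54, 60, 73, 104, 116, 124, 131, 143]

Fragments:
  12→14: 2 bp
  14→24: 10 bp
  24→31: 7 bp
  31→46: 15 bp
  46→54: 8 bp
  54→60: 6 bp
  60→73: 13 bp
  73→104: 31 bp
  104→116: 12 bp
  116→124: 8 bp
  124→131: 7 bp
  131→143: 12 bp
  143→12 (wrap): 152-143+12 = 21 bp

[2,6,7,7,8,8,10,12,12,13,15,21,31]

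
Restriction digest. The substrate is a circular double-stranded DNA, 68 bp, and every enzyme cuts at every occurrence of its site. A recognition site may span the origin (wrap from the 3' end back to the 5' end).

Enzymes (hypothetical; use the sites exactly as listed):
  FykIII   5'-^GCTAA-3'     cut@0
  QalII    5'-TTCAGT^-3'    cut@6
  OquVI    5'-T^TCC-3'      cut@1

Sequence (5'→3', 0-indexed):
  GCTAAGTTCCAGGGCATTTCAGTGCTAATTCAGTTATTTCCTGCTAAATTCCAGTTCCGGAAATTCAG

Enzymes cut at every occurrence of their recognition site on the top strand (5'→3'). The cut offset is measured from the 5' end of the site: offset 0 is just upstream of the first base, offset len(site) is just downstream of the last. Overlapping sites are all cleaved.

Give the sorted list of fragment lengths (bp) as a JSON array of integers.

[4,4,6,7,7,11,13,16]

Site scan:
  FykIII GCTAA/0: at [0, 23, 42] ⇒ [0, 23, 42]
  QalII TTCAGT/6: at [17, 28] ⇒ [23, 34]
  OquVI TTCC/1: at [6, 37, 48, 54] ⇒ [7, 38, 49, 55]

All cut coordinates (distinct, sorted): [0, 7, 23, 34, 38, 42, 49, 55]

Fragment lengths:
  0→7: 7 bp
  7→23: 16 bp
  23→34: 11 bp
  34→38: 4 bp
  38→42: 4 bp
  42→49: 7 bp
  49→55: 6 bp
  55→0 (wrap): 68-55+0 = 13 bp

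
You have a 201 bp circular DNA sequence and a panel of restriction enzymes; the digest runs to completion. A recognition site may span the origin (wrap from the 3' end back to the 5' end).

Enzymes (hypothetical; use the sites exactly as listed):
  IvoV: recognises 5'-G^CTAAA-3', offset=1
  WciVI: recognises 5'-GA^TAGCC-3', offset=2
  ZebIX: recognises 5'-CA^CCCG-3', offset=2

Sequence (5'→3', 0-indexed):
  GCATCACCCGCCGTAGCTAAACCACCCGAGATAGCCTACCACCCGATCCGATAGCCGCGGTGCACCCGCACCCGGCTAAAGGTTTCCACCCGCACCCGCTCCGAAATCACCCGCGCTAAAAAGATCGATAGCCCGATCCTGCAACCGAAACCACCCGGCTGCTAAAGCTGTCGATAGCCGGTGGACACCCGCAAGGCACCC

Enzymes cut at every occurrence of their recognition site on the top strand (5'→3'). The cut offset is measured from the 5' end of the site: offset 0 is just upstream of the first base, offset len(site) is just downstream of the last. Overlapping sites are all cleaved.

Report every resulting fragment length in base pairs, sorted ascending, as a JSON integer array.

[5,6,6,6,7,8,8,9,10,10,10,11,13,13,13,13,13,15,25]

Per-enzyme occurrences:
  IvoV (GCTAAA, off=1): starts [15, 74, 114, 160] → cuts [16, 75, 115, 161]
  WciVI (GATAGCC, off=2): starts [29, 49, 126, 172] → cuts [31, 51, 128, 174]
  ZebIX (CACCCG, off=2): starts [4, 22, 39, 62, 68, 86, 92, 107, 151, 185, 196] → cuts [6, 24, 41, 64, 70, 88, 94, 109, 153, 187, 198]

All cut coordinates (distinct, sorted): [6, 16, 24, 31, 41, 51, 64, 70, 75, 88, 94, 109, 115, 128, 153, 161, 174, 187, 198]

Fragment lengths:
  6→16: 10 bp
  16→24: 8 bp
  24→31: 7 bp
  31→41: 10 bp
  41→51: 10 bp
  51→64: 13 bp
  64→70: 6 bp
  70→75: 5 bp
  75→88: 13 bp
  88→94: 6 bp
  94→109: 15 bp
  109→115: 6 bp
  115→128: 13 bp
  128→153: 25 bp
  153→161: 8 bp
  161→174: 13 bp
  174→187: 13 bp
  187→198: 11 bp
  198→6 (wrap): 201-198+6 = 9 bp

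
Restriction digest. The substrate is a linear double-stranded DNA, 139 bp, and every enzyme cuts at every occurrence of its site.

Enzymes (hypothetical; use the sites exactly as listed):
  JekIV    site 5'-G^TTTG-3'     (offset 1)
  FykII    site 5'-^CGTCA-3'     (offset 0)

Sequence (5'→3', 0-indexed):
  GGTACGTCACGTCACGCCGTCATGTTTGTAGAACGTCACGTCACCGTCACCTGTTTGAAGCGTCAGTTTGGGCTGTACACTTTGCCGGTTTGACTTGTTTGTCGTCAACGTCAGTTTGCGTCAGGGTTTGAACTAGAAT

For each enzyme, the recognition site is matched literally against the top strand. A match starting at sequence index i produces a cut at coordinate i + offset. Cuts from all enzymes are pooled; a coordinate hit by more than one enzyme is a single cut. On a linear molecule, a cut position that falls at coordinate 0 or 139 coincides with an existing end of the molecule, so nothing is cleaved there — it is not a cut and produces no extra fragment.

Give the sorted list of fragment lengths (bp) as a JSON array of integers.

Per-enzyme occurrences:
  JekIV (GTTTG, off=1): starts [23, 52, 65, 87, 96, 113, 125] → cuts [24, 53, 66, 88, 97, 114, 126]
  FykII (CGTCA, off=0): starts [4, 9, 17, 33, 38, 44, 60, 102, 108, 118] → cuts [4, 9, 17, 33, 38, 44, 60, 102, 108, 118]

Pooled cuts: [4, 9, 17, 24, 33, 38, 44, 53, 60, 66, 88, 97, 102, 108, 114, 118, 126]

Fragments:
  [0,4): 4 bp
  [4,9): 5 bp
  [9,17): 8 bp
  [17,24): 7 bp
  [24,33): 9 bp
  [33,38): 5 bp
  [38,44): 6 bp
  [44,53): 9 bp
  [53,60): 7 bp
  [60,66): 6 bp
  [66,88): 22 bp
  [88,97): 9 bp
  [97,102): 5 bp
  [102,108): 6 bp
  [108,114): 6 bp
  [114,118): 4 bp
  [118,126): 8 bp
  [126,139): 13 bp

[4,4,5,5,5,6,6,6,6,7,7,8,8,9,9,9,13,22]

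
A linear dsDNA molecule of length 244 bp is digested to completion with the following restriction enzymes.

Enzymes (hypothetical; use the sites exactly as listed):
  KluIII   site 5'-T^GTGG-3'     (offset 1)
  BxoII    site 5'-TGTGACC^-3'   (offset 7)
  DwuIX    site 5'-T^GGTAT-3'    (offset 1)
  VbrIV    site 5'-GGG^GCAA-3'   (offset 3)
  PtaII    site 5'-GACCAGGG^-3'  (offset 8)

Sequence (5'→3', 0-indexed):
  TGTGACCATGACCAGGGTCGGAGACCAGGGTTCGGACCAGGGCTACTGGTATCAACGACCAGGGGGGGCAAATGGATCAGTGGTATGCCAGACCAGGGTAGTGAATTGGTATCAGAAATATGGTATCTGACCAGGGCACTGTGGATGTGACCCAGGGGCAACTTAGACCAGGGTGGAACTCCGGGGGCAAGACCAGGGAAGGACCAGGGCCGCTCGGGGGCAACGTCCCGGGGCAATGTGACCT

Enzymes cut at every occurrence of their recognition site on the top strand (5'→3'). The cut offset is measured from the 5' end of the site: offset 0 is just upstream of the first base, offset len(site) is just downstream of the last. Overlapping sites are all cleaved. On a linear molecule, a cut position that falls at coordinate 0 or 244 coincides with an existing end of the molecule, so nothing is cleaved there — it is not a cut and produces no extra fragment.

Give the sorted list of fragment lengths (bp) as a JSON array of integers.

Site scan:
  KluIII (TGTGG, off=1): starts [139] → cuts [140]
  BxoII (TGTGACC, off=7): starts [0, 145, 236] → cuts [7, 152, 243]
  DwuIX (TGGTAT, off=1): starts [46, 80, 106, 120] → cuts [47, 81, 107, 121]
  VbrIV (GGGGCAA, off=3): starts [64, 154, 183, 216, 229] → cuts [67, 157, 186, 219, 232]
  PtaII (GACCAGGG, off=8): starts [9, 22, 34, 56, 90, 128, 165, 190, 201] → cuts [17, 30, 42, 64, 98, 136, 173, 198, 209]

All cut coordinates (distinct, sorted): [7, 17, 30, 42, 47, 64, 67, 81, 98, 107, 121, 136, 140, 152, 157, 173, 186, 198, 209, 219, 232, 243]

Fragment lengths:
  [0,7): 7 bp
  [7,17): 10 bp
  [17,30): 13 bp
  [30,42): 12 bp
  [42,47): 5 bp
  [47,64): 17 bp
  [64,67): 3 bp
  [67,81): 14 bp
  [81,98): 17 bp
  [98,107): 9 bp
  [107,121): 14 bp
  [121,136): 15 bp
  [136,140): 4 bp
  [140,152): 12 bp
  [152,157): 5 bp
  [157,173): 16 bp
  [173,186): 13 bp
  [186,198): 12 bp
  [198,209): 11 bp
  [209,219): 10 bp
  [219,232): 13 bp
  [232,243): 11 bp
  [243,244): 1 bp

[1,3,4,5,5,7,9,10,10,11,11,12,12,12,13,13,13,14,14,15,16,17,17]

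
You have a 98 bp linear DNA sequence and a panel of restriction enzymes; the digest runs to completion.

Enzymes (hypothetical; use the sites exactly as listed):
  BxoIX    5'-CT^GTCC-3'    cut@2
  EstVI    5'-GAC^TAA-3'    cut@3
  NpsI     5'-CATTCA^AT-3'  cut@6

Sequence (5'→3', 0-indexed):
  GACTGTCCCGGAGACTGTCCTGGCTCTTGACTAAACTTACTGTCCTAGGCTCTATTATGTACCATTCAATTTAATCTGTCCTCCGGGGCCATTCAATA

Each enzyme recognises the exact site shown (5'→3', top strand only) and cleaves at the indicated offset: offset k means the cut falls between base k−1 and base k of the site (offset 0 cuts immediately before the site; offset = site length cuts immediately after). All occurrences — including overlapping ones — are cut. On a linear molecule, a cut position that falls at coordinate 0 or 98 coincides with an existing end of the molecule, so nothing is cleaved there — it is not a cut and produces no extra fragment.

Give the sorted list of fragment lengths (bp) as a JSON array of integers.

[3,4,9,10,12,15,18,27]

Per-enzyme occurrences:
  BxoIX CTGTCC/2: at [2, 14, 39, 75] ⇒ [4, 16, 41, 77]
  EstVI GACTAA/3: at [28] ⇒ [31]
  NpsI CATTCAAT/6: at [62, 89] ⇒ [68, 95]

All cut coordinates (distinct, sorted): [4, 16, 31, 41, 68, 77, 95]

Fragment lengths:
  [0,4): 4 bp
  [4,16): 12 bp
  [16,31): 15 bp
  [31,41): 10 bp
  [41,68): 27 bp
  [68,77): 9 bp
  [77,95): 18 bp
  [95,98): 3 bp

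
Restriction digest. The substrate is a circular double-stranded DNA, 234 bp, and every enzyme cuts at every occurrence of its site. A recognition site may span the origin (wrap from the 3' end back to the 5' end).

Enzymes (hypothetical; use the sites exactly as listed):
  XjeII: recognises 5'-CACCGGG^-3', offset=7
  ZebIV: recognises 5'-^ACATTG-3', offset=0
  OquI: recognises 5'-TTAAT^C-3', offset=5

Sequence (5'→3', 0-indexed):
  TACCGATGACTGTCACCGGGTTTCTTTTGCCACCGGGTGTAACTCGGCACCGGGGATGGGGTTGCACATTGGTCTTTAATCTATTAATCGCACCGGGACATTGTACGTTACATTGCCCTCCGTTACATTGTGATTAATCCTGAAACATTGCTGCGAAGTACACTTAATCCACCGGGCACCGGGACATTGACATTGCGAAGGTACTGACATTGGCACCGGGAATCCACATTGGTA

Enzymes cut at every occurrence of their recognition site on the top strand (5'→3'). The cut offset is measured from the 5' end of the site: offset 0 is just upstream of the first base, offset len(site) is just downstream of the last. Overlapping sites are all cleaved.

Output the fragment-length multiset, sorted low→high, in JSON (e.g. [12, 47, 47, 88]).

[5,6,6,7,8,8,9,11,12,14,14,15,15,17,17,17,24,29]

Site scan:
  XjeII (CACCGGG, off=7): starts [13, 30, 47, 90, 169, 176, 213] → cuts [20, 37, 54, 97, 176, 183, 220]
  ZebIV (ACATTG, off=0): starts [65, 97, 109, 124, 144, 183, 189, 206, 225] → cuts [65, 97, 109, 124, 144, 183, 189, 206, 225]
  OquI (TTAATC, off=5): starts [75, 83, 133, 163] → cuts [80, 88, 138, 168]

All cut coordinates (distinct, sorted): [20, 37, 54, 65, 80, 88, 97, 109, 124, 138, 144, 168, 176, 183, 189, 206, 220, 225]

Fragment lengths:
  20→37: 17 bp
  37→54: 17 bp
  54→65: 11 bp
  65→80: 15 bp
  80→88: 8 bp
  88→97: 9 bp
  97→109: 12 bp
  109→124: 15 bp
  124→138: 14 bp
  138→144: 6 bp
  144→168: 24 bp
  168→176: 8 bp
  176→183: 7 bp
  183→189: 6 bp
  189→206: 17 bp
  206→220: 14 bp
  220→225: 5 bp
  225→20 (wrap): 234-225+20 = 29 bp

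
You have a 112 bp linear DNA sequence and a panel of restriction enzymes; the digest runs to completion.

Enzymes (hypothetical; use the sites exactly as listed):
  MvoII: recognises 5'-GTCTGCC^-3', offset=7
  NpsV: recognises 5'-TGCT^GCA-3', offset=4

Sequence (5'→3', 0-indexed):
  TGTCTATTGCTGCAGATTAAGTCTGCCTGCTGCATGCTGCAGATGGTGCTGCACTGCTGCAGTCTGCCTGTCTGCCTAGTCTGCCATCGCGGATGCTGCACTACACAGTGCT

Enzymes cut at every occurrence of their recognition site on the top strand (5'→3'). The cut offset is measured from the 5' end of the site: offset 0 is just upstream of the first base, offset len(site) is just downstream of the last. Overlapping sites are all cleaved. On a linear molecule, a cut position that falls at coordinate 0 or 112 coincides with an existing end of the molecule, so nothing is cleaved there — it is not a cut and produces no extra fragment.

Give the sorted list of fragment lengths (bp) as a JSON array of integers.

[4,7,8,8,9,10,11,12,12,15,16]

Site scan:
  MvoII (GTCTGCC, off=7): starts [20, 61, 69, 78] → cuts [27, 68, 76, 85]
  NpsV (TGCTGCA, off=4): starts [7, 27, 34, 46, 54, 93] → cuts [11, 31, 38, 50, 58, 97]

All cut coordinates (distinct, sorted): [11, 27, 31, 38, 50, 58, 68, 76, 85, 97]

Fragments:
  [0,11): 11 bp
  [11,27): 16 bp
  [27,31): 4 bp
  [31,38): 7 bp
  [38,50): 12 bp
  [50,58): 8 bp
  [58,68): 10 bp
  [68,76): 8 bp
  [76,85): 9 bp
  [85,97): 12 bp
  [97,112): 15 bp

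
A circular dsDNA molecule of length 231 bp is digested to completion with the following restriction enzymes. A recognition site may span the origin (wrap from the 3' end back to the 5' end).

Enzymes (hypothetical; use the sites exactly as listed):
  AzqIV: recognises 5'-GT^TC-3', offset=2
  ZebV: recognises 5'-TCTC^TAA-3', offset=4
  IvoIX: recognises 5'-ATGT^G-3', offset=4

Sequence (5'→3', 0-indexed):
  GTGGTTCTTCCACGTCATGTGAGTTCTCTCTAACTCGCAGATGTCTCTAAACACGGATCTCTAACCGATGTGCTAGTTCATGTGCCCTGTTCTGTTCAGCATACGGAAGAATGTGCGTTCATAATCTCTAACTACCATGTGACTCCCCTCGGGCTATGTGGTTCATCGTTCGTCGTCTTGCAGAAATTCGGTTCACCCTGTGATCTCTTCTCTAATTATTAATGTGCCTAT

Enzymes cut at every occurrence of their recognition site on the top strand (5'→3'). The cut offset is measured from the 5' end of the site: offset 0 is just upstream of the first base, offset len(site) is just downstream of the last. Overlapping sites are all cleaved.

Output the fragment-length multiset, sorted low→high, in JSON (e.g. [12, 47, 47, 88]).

[3,3,4,4,5,6,6,6,7,7,8,10,10,12,13,14,15,17,19,19,20,23]

Per-enzyme occurrences:
  AzqIV GTTC/2: at [3, 22, 75, 88, 93, 116, 160, 167, 190] ⇒ [5, 24, 77, 90, 95, 118, 162, 169, 192]
  ZebV TCTCTAA/4: at [26, 43, 57, 124, 208] ⇒ [30, 47, 61, 128, 212]
  IvoIX ATGTG/4: at [16, 67, 79, 110, 136, 155, 221, 229] ⇒ [2, 20, 71, 83, 114, 140, 159, 225]

All cut coordinates (distinct, sorted): [2, 5, 20, 24, 30, 47, 61, 71, 77, 83, 90, 95, 114, 118, 128, 140, 159, 162, 169, 192, 212, 225]

Fragment lengths:
  2→5: 3 bp
  5→20: 15 bp
  20→24: 4 bp
  24→30: 6 bp
  30→47: 17 bp
  47→61: 14 bp
  61→71: 10 bp
  71→77: 6 bp
  77→83: 6 bp
  83→90: 7 bp
  90→95: 5 bp
  95→114: 19 bp
  114→118: 4 bp
  118→128: 10 bp
  128→140: 12 bp
  140→159: 19 bp
  159→162: 3 bp
  162→169: 7 bp
  169→192: 23 bp
  192→212: 20 bp
  212→225: 13 bp
  225→2 (wrap): 231-225+2 = 8 bp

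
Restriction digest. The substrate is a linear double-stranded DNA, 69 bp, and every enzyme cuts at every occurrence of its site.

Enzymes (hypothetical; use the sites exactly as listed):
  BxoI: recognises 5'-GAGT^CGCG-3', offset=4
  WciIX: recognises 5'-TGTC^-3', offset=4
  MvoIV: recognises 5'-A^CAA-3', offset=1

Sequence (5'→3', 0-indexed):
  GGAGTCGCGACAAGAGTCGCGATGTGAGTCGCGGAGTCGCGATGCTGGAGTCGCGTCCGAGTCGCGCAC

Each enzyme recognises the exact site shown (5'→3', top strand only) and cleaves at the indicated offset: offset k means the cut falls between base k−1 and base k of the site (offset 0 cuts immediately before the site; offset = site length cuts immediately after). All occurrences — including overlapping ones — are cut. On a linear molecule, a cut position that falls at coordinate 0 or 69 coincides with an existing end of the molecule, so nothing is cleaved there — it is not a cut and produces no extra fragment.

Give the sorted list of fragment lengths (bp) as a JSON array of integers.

[5,5,7,7,8,11,12,14]

Per-enzyme occurrences:
  BxoI GAGTCGCG/4: at [1, 13, 25, 33, 47, 58] ⇒ [5, 17, 29, 37, 51, 62]
  WciIX (TGTC, off=4): no sites
  MvoIV ACAA/1: at [9] ⇒ [10]

All cut coordinates (distinct, sorted): [5, 10, 17, 29, 37, 51, 62]

Fragments:
  [0,5): 5 bp
  [5,10): 5 bp
  [10,17): 7 bp
  [17,29): 12 bp
  [29,37): 8 bp
  [37,51): 14 bp
  [51,62): 11 bp
  [62,69): 7 bp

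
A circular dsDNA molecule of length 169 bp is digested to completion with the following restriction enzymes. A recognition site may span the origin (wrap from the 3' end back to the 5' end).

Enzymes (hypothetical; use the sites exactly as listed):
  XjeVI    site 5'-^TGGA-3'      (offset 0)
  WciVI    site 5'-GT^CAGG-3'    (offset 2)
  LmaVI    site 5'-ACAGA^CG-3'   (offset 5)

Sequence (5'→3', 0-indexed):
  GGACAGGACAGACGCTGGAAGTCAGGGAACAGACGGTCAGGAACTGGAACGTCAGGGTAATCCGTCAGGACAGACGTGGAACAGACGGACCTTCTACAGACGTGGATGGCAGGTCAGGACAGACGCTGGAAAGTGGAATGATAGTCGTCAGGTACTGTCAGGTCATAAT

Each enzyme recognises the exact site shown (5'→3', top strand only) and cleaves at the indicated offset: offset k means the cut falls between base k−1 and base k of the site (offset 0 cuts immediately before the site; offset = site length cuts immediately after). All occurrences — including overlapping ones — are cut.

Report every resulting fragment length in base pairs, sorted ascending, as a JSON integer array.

[2,2,3,3,4,7,7,7,8,9,9,9,10,10,11,12,13,13,15,15]

Scan for sites:
  XjeVI (TGGA, off=0): starts [15, 44, 76, 102, 126, 133, 168] → cuts [15, 44, 76, 102, 126, 133, 168]
  WciVI (GTCAGG, off=2): starts [20, 35, 50, 63, 112, 146, 156] → cuts [22, 37, 52, 65, 114, 148, 158]
  LmaVI (ACAGACG, off=5): starts [7, 28, 69, 80, 95, 118] → cuts [12, 33, 74, 85, 100, 123]

All cut coordinates (distinct, sorted): [12, 15, 22, 33, 37, 44, 52, 65, 74, 76, 85, 100, 102, 114, 123, 126, 133, 148, 158, 168]

Fragments:
  12→15: 3 bp
  15→22: 7 bp
  22→33: 11 bp
  33→37: 4 bp
  37→44: 7 bp
  44→52: 8 bp
  52→65: 13 bp
  65→74: 9 bp
  74→76: 2 bp
  76→85: 9 bp
  85→100: 15 bp
  100→102: 2 bp
  102→114: 12 bp
  114→123: 9 bp
  123→126: 3 bp
  126→133: 7 bp
  133→148: 15 bp
  148→158: 10 bp
  158→168: 10 bp
  168→12 (wrap): 169-168+12 = 13 bp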